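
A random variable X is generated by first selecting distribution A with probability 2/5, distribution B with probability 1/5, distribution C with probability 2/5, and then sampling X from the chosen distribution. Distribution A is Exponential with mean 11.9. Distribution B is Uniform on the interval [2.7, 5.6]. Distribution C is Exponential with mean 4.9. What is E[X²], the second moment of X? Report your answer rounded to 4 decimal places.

For each component E[X²] = Var + (mean)², giving A: 283.22; B: 17.9233; C: 48.02.
Overall E[X²] = 0.4·283.22 + 0.2·17.9233 + 0.4·48.02 = 136.081.

136.0807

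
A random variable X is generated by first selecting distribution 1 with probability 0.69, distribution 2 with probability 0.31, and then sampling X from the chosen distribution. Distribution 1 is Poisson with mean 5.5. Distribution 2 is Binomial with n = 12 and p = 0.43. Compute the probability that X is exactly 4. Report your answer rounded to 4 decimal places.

Conditional on each component, P(X = 4): 1: 0.155819; 2: 0.188572.
By total probability, P(X = 4) = 0.69·0.155819 + 0.31·0.188572 = 0.165972.

0.1660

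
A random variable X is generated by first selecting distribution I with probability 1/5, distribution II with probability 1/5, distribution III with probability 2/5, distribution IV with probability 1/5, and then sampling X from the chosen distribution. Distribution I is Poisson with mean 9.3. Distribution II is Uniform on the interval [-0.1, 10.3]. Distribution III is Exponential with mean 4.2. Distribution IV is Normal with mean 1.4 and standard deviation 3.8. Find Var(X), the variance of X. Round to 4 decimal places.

20.1291

Per component, I: μ=9.3, E[X²]=95.79; II: μ=5.1, E[X²]=35.0233; III: μ=4.2, E[X²]=35.28; IV: μ=1.4, E[X²]=16.4.
E[X] = 0.2·9.3 + 0.2·5.1 + 0.4·4.2 + 0.2·1.4 = 4.84.
E[X²] = 0.2·95.79 + 0.2·35.0233 + 0.4·35.28 + 0.2·16.4 = 43.5547.
Var(X) = E[X²] − (E[X])² = 43.5547 − 23.4256 = 20.1291.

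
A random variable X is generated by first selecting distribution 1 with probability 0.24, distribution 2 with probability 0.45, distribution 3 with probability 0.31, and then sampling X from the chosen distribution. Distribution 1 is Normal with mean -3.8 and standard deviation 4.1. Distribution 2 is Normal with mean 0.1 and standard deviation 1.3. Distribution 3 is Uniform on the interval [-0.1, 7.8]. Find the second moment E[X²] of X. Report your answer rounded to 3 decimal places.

14.472

For each component E[X²] = Var + (mean)², giving 1: 31.25; 2: 1.7; 3: 20.0233.
Overall E[X²] = 0.24·31.25 + 0.45·1.7 + 0.31·20.0233 = 14.4722.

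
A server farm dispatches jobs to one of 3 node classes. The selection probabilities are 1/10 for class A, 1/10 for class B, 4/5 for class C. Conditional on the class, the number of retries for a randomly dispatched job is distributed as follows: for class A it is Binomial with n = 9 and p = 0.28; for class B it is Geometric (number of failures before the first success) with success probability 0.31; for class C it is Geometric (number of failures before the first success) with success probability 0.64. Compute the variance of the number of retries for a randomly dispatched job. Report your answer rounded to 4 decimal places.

2.1313

Per component, A: μ=2.52, E[X²]=8.1648; B: μ=2.22581, E[X²]=12.1342; C: μ=0.5625, E[X²]=1.19531.
E[X] = 0.1·2.52 + 0.1·2.22581 + 0.8·0.5625 = 0.924581.
E[X²] = 0.1·8.1648 + 0.1·12.1342 + 0.8·1.19531 = 2.98615.
Var(X) = E[X²] − (E[X])² = 2.98615 − 0.854849 = 2.1313.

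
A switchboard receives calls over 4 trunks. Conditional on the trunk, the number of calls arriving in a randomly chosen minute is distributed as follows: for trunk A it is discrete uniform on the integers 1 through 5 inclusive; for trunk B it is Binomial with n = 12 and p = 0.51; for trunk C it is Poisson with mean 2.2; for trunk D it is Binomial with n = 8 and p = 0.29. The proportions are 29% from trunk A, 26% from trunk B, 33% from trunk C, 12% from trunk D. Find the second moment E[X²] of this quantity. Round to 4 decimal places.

16.8746

For each component E[X²] = Var + (mean)², giving A: 11; B: 40.4532; C: 7.04; D: 7.0296.
Overall E[X²] = 0.29·11 + 0.26·40.4532 + 0.33·7.04 + 0.12·7.0296 = 16.8746.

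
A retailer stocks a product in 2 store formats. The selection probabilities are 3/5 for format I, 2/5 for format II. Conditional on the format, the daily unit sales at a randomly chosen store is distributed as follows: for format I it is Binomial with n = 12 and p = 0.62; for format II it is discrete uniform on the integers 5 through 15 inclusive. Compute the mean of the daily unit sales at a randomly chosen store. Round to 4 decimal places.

Component means — I: 7.44; II: 10.
E[X] = 0.6·7.44 + 0.4·10 = 8.464.

8.4640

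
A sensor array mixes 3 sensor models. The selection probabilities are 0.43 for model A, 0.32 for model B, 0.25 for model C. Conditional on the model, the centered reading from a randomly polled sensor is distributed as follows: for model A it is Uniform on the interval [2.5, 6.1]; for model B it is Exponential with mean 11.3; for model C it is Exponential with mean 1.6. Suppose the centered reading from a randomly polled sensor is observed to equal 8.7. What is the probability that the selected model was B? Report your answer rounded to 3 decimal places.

Likelihoods f(8.7 | ·): A: 0; B: 0.0409782; C: 0.00271897.
Posterior ∝ prior × likelihood. Numerator for B: 0.32·0.0409782 = 0.013113.
Normalizing constant: 0.43·0 + 0.32·0.0409782 + 0.25·0.00271897 = 0.0137928.
P(B | observation) = 0.013113 / 0.0137928 = 0.950718.

0.951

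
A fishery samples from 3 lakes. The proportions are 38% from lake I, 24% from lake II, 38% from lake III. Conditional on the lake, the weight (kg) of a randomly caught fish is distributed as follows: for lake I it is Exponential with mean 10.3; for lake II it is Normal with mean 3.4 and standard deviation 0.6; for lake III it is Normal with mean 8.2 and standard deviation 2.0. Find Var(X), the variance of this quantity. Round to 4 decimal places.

Per component, I: μ=10.3, E[X²]=212.18; II: μ=3.4, E[X²]=11.92; III: μ=8.2, E[X²]=71.24.
E[X] = 0.38·10.3 + 0.24·3.4 + 0.38·8.2 = 7.846.
E[X²] = 0.38·212.18 + 0.24·11.92 + 0.38·71.24 = 110.56.
Var(X) = E[X²] − (E[X])² = 110.56 − 61.5597 = 49.0007.

49.0007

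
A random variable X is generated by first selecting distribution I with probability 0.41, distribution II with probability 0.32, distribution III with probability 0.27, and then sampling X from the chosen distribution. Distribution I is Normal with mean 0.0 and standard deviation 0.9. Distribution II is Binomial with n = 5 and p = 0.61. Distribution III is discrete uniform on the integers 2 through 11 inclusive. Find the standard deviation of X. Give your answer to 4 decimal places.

3.1410

Per component, I: μ=0, E[X²]=0.81; II: μ=3.05, E[X²]=10.492; III: μ=6.5, E[X²]=50.5.
E[X] = 0.41·0 + 0.32·3.05 + 0.27·6.5 = 2.731.
E[X²] = 0.41·0.81 + 0.32·10.492 + 0.27·50.5 = 17.3245.
Var(X) = E[X²] − (E[X])² = 17.3245 − 7.45836 = 9.86618.
SD(X) = √9.86618 = 3.14105.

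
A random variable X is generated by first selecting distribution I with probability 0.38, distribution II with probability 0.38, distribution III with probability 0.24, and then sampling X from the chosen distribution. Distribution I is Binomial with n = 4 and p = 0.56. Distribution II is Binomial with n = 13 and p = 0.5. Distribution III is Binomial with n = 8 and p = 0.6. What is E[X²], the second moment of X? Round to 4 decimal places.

For each component E[X²] = Var + (mean)², giving I: 6.0032; II: 45.5; III: 24.96.
Overall E[X²] = 0.38·6.0032 + 0.38·45.5 + 0.24·24.96 = 25.5616.

25.5616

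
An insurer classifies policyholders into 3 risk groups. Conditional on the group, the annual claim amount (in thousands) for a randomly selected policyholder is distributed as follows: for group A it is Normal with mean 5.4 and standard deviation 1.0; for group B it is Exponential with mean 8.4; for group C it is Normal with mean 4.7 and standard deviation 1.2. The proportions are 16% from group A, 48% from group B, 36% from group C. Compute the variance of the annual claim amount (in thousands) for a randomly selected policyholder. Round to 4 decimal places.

Per component, A: μ=5.4, E[X²]=30.16; B: μ=8.4, E[X²]=141.12; C: μ=4.7, E[X²]=23.53.
E[X] = 0.16·5.4 + 0.48·8.4 + 0.36·4.7 = 6.588.
E[X²] = 0.16·30.16 + 0.48·141.12 + 0.36·23.53 = 81.034.
Var(X) = E[X²] − (E[X])² = 81.034 − 43.4017 = 37.6323.

37.6323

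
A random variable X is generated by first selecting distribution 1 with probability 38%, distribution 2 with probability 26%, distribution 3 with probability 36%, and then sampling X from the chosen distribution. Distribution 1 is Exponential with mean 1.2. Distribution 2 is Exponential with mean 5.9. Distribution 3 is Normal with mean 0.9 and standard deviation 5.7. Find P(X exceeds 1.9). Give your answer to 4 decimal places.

Conditional on each component, P(X > 1.9): 1: 0.20529; 2: 0.724674; 3: 0.430368.
By total probability, P(X > 1.9) = 0.38·0.20529 + 0.26·0.724674 + 0.36·0.430368 = 0.421358.

0.4214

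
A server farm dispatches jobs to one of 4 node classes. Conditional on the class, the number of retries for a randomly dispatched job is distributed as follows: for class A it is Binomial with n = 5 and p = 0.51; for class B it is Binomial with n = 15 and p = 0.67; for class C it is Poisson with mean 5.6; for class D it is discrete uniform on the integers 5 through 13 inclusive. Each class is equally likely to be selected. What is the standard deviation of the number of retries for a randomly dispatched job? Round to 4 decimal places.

3.5964

Per component, A: μ=2.55, E[X²]=7.752; B: μ=10.05, E[X²]=104.319; C: μ=5.6, E[X²]=36.96; D: μ=9, E[X²]=87.6667.
E[X] = 0.25·2.55 + 0.25·10.05 + 0.25·5.6 + 0.25·9 = 6.8.
E[X²] = 0.25·7.752 + 0.25·104.319 + 0.25·36.96 + 0.25·87.6667 = 59.1744.
Var(X) = E[X²] − (E[X])² = 59.1744 − 46.24 = 12.9344.
SD(X) = √12.9344 = 3.59645.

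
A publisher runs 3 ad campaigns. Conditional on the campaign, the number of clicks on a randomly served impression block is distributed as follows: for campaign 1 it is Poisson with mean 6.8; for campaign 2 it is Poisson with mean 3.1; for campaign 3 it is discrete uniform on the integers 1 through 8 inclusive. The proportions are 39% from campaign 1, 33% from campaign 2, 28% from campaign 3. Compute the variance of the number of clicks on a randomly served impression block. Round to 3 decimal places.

7.666

Per component, 1: μ=6.8, E[X²]=53.04; 2: μ=3.1, E[X²]=12.71; 3: μ=4.5, E[X²]=25.5.
E[X] = 0.39·6.8 + 0.33·3.1 + 0.28·4.5 = 4.935.
E[X²] = 0.39·53.04 + 0.33·12.71 + 0.28·25.5 = 32.0199.
Var(X) = E[X²] − (E[X])² = 32.0199 − 24.3542 = 7.66567.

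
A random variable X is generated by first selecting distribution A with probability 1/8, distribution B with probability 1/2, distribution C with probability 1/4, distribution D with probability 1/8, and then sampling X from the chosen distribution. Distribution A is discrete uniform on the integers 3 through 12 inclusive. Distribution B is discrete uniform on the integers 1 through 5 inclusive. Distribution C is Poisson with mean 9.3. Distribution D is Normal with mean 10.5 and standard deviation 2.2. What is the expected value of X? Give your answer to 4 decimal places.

Component means — A: 7.5; B: 3; C: 9.3; D: 10.5.
E[X] = 0.125·7.5 + 0.5·3 + 0.25·9.3 + 0.125·10.5 = 6.075.

6.0750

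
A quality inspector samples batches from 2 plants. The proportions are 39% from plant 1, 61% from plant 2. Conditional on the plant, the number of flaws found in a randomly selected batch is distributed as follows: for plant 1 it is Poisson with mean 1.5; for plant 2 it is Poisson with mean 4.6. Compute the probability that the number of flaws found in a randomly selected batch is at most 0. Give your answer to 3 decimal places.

Conditional on each plant, P(X ≤ 0): 1: 0.22313; 2: 0.0100518.
By total probability, P(X ≤ 0) = 0.39·0.22313 + 0.61·0.0100518 = 0.0931524.

0.093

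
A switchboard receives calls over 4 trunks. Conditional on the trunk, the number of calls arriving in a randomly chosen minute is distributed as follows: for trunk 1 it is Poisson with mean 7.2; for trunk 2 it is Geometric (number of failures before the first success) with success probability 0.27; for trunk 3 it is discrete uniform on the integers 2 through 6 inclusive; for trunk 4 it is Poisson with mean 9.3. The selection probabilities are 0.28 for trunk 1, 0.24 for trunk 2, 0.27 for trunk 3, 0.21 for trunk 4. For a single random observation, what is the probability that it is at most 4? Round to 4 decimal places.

0.4054

Conditional on each trunk, P(X ≤ 4): 1: 0.155516; 2: 0.792693; 3: 0.6; 4: 0.0456475.
By total probability, P(X ≤ 4) = 0.28·0.155516 + 0.24·0.792693 + 0.27·0.6 + 0.21·0.0456475 = 0.405377.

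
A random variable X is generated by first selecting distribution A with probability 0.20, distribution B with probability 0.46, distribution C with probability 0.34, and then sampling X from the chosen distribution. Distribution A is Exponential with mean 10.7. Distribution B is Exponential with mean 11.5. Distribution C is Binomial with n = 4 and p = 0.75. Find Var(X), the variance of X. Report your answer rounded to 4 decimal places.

Per component, A: μ=10.7, E[X²]=228.98; B: μ=11.5, E[X²]=264.5; C: μ=3, E[X²]=9.75.
E[X] = 0.2·10.7 + 0.46·11.5 + 0.34·3 = 8.45.
E[X²] = 0.2·228.98 + 0.46·264.5 + 0.34·9.75 = 170.781.
Var(X) = E[X²] − (E[X])² = 170.781 − 71.4025 = 99.3785.

99.3785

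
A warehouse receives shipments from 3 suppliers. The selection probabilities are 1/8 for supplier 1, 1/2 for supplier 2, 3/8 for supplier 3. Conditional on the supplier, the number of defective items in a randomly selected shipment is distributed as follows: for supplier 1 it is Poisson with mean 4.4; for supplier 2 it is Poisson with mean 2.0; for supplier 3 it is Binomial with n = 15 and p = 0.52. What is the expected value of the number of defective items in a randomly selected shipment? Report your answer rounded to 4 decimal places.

Component means — 1: 4.4; 2: 2; 3: 7.8.
E[X] = 0.125·4.4 + 0.5·2 + 0.375·7.8 = 4.475.

4.4750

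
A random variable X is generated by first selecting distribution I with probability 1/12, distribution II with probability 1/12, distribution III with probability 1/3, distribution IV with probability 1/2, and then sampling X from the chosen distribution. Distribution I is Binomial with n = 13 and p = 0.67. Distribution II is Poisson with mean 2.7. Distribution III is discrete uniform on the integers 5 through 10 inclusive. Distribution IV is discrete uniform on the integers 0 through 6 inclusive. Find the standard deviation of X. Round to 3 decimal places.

3.018

Per component, I: μ=8.71, E[X²]=78.7384; II: μ=2.7, E[X²]=9.99; III: μ=7.5, E[X²]=59.1667; IV: μ=3, E[X²]=13.
E[X] = 0.0833333·8.71 + 0.0833333·2.7 + 0.333333·7.5 + 0.5·3 = 4.95083.
E[X²] = 0.0833333·78.7384 + 0.0833333·9.99 + 0.333333·59.1667 + 0.5·13 = 33.6163.
Var(X) = E[X²] − (E[X])² = 33.6163 − 24.5108 = 9.1055.
SD(X) = √9.1055 = 3.01753.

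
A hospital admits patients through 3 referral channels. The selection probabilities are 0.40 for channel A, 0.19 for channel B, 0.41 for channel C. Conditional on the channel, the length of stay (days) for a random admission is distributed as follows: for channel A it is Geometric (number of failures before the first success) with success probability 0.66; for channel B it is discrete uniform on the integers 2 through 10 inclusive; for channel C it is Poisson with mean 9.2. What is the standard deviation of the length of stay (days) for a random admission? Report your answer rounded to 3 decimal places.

Per component, A: μ=0.515152, E[X²]=1.04591; B: μ=6, E[X²]=42.6667; C: μ=9.2, E[X²]=93.84.
E[X] = 0.4·0.515152 + 0.19·6 + 0.41·9.2 = 5.11806.
E[X²] = 0.4·1.04591 + 0.19·42.6667 + 0.41·93.84 = 46.9994.
Var(X) = E[X²] − (E[X])² = 46.9994 − 26.1945 = 20.8049.
SD(X) = √20.8049 = 4.56124.

4.561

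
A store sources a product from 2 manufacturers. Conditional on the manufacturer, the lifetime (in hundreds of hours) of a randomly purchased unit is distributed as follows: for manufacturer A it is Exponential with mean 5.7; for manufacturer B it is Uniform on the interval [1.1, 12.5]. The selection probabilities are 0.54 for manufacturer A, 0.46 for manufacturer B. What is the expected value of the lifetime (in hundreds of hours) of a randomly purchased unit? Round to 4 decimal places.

Component means — A: 5.7; B: 6.8.
E[X] = 0.54·5.7 + 0.46·6.8 = 6.206.

6.2060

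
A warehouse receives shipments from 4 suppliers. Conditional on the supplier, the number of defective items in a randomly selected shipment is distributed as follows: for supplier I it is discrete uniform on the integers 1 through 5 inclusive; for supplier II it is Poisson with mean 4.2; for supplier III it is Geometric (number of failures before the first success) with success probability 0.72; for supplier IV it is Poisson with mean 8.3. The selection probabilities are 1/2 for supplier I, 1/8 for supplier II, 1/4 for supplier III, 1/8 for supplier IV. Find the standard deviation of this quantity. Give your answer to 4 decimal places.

Per component, I: μ=3, E[X²]=11; II: μ=4.2, E[X²]=21.84; III: μ=0.388889, E[X²]=0.691358; IV: μ=8.3, E[X²]=77.19.
E[X] = 0.5·3 + 0.125·4.2 + 0.25·0.388889 + 0.125·8.3 = 3.15972.
E[X²] = 0.5·11 + 0.125·21.84 + 0.25·0.691358 + 0.125·77.19 = 18.0516.
Var(X) = E[X²] − (E[X])² = 18.0516 − 9.98384 = 8.06774.
SD(X) = √8.06774 = 2.84038.

2.8404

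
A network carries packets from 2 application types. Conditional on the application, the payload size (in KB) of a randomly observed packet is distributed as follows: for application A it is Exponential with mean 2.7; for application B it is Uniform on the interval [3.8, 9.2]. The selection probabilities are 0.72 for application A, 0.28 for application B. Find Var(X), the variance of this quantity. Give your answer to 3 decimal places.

Per component, A: μ=2.7, E[X²]=14.58; B: μ=6.5, E[X²]=44.68.
E[X] = 0.72·2.7 + 0.28·6.5 = 3.764.
E[X²] = 0.72·14.58 + 0.28·44.68 = 23.008.
Var(X) = E[X²] − (E[X])² = 23.008 − 14.1677 = 8.8403.

8.840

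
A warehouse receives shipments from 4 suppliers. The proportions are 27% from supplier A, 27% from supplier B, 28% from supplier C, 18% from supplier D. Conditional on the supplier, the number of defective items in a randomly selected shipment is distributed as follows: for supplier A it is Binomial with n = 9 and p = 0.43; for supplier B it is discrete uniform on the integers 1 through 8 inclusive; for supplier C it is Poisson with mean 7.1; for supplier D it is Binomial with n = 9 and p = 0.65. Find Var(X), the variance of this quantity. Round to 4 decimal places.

Per component, A: μ=3.87, E[X²]=17.1828; B: μ=4.5, E[X²]=25.5; C: μ=7.1, E[X²]=57.51; D: μ=5.85, E[X²]=36.27.
E[X] = 0.27·3.87 + 0.27·4.5 + 0.28·7.1 + 0.18·5.85 = 5.3009.
E[X²] = 0.27·17.1828 + 0.27·25.5 + 0.28·57.51 + 0.18·36.27 = 34.1558.
Var(X) = E[X²] − (E[X])² = 34.1558 − 28.0995 = 6.05622.

6.0562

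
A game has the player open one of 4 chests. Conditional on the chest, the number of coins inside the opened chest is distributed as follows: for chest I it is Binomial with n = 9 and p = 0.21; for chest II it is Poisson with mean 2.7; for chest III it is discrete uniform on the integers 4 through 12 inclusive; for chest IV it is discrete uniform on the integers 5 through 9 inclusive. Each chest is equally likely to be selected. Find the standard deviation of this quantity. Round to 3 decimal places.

3.193

Per component, I: μ=1.89, E[X²]=5.0652; II: μ=2.7, E[X²]=9.99; III: μ=8, E[X²]=70.6667; IV: μ=7, E[X²]=51.
E[X] = 0.25·1.89 + 0.25·2.7 + 0.25·8 + 0.25·7 = 4.8975.
E[X²] = 0.25·5.0652 + 0.25·9.99 + 0.25·70.6667 + 0.25·51 = 34.1805.
Var(X) = E[X²] − (E[X])² = 34.1805 − 23.9855 = 10.195.
SD(X) = √10.195 = 3.19295.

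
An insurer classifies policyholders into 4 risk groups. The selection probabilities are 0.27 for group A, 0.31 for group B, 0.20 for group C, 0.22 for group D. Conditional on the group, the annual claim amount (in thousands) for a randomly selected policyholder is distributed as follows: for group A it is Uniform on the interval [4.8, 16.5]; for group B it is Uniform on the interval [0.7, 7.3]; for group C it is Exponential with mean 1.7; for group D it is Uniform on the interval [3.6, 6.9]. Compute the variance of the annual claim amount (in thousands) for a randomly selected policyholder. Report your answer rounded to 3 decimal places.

15.731

Per component, A: μ=10.65, E[X²]=124.83; B: μ=4, E[X²]=19.63; C: μ=1.7, E[X²]=5.78; D: μ=5.25, E[X²]=28.47.
E[X] = 0.27·10.65 + 0.31·4 + 0.2·1.7 + 0.22·5.25 = 5.6105.
E[X²] = 0.27·124.83 + 0.31·19.63 + 0.2·5.78 + 0.22·28.47 = 47.2088.
Var(X) = E[X²] − (E[X])² = 47.2088 − 31.4777 = 15.7311.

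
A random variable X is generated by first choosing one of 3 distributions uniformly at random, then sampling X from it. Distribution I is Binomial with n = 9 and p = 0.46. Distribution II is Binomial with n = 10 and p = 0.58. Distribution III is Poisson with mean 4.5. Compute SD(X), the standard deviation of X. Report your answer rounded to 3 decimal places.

1.888

Per component, I: μ=4.14, E[X²]=19.3752; II: μ=5.8, E[X²]=36.076; III: μ=4.5, E[X²]=24.75.
E[X] = 0.333333·4.14 + 0.333333·5.8 + 0.333333·4.5 = 4.81333.
E[X²] = 0.333333·19.3752 + 0.333333·36.076 + 0.333333·24.75 = 26.7337.
Var(X) = E[X²] − (E[X])² = 26.7337 − 23.1682 = 3.56556.
SD(X) = √3.56556 = 1.88827.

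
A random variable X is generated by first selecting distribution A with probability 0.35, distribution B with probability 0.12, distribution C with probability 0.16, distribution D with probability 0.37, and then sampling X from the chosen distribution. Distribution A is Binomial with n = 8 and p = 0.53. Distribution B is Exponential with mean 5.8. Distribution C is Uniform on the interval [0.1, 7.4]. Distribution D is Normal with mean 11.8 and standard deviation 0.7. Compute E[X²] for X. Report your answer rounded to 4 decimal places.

69.7239

For each component E[X²] = Var + (mean)², giving A: 19.9704; B: 67.28; C: 18.5033; D: 139.73.
Overall E[X²] = 0.35·19.9704 + 0.12·67.28 + 0.16·18.5033 + 0.37·139.73 = 69.7239.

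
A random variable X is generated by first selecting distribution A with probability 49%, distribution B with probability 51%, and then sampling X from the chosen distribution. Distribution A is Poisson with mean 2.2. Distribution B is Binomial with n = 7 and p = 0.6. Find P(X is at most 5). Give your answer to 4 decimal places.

Conditional on each component, P(X ≤ 5): A: 0.97509; B: 0.84137.
By total probability, P(X ≤ 5) = 0.49·0.97509 + 0.51·0.84137 = 0.906893.

0.9069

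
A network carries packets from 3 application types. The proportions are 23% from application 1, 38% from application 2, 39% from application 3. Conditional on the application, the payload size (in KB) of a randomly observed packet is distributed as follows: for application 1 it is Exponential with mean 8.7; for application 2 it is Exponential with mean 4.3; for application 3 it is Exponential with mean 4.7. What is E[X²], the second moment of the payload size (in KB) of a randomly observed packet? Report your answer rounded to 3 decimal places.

66.100

For each component E[X²] = Var + (mean)², giving 1: 151.38; 2: 36.98; 3: 44.18.
Overall E[X²] = 0.23·151.38 + 0.38·36.98 + 0.39·44.18 = 66.1.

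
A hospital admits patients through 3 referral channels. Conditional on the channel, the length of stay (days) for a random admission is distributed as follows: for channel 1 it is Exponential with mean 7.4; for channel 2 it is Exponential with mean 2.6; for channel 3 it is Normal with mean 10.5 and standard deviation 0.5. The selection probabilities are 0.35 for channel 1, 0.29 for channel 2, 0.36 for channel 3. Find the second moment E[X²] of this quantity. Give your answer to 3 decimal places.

For each component E[X²] = Var + (mean)², giving 1: 109.52; 2: 13.52; 3: 110.5.
Overall E[X²] = 0.35·109.52 + 0.29·13.52 + 0.36·110.5 = 82.0328.

82.033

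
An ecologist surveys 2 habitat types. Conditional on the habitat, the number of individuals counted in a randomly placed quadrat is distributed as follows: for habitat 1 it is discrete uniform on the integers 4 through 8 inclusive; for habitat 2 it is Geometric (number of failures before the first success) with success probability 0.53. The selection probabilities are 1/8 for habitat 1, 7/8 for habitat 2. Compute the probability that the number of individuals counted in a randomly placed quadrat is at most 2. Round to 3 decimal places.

0.784

Conditional on each habitat, P(X ≤ 2): 1: 0; 2: 0.896177.
By total probability, P(X ≤ 2) = 0.125·0 + 0.875·0.896177 = 0.784155.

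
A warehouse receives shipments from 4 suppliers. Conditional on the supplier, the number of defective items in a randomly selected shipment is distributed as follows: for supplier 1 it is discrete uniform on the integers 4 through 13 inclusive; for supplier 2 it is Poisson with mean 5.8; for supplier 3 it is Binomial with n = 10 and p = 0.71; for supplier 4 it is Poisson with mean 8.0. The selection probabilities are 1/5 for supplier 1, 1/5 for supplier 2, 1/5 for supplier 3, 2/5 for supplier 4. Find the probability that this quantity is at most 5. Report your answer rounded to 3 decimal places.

Conditional on each supplier, P(X ≤ 5): 1: 0.2; 2: 0.478315; 3: 0.13365; 4: 0.191236.
By total probability, P(X ≤ 5) = 0.2·0.2 + 0.2·0.478315 + 0.2·0.13365 + 0.4·0.191236 = 0.238887.

0.239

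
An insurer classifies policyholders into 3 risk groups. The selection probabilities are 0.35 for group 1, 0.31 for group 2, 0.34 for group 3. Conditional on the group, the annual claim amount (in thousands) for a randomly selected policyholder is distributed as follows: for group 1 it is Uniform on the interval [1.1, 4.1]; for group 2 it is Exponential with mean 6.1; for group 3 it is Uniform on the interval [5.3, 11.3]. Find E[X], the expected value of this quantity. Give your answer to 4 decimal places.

5.6230

Component means — 1: 2.6; 2: 6.1; 3: 8.3.
E[X] = 0.35·2.6 + 0.31·6.1 + 0.34·8.3 = 5.623.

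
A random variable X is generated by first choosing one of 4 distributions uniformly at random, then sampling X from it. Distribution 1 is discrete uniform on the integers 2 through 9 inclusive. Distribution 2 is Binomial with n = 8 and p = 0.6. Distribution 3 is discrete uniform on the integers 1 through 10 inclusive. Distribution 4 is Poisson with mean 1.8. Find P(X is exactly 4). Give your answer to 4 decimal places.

Conditional on each component, P(X = 4): 1: 0.125; 2: 0.232243; 3: 0.1; 4: 0.0723017.
By total probability, P(X = 4) = 0.25·0.125 + 0.25·0.232243 + 0.25·0.1 + 0.25·0.0723017 = 0.132386.

0.1324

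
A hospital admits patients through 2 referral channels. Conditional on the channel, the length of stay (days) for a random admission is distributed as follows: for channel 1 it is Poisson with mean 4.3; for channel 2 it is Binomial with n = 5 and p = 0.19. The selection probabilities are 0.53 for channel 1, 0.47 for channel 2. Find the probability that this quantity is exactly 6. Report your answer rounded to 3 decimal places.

0.063

Conditional on each channel, P(X = 6): 1: 0.119127; 2: 0.
By total probability, P(X = 6) = 0.53·0.119127 + 0.47·0 = 0.0631376.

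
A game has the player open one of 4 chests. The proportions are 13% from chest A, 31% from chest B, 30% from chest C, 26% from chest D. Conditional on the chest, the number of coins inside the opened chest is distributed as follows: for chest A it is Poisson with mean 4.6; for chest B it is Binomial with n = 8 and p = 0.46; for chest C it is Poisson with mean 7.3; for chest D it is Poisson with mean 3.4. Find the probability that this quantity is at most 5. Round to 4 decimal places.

0.6743

Conditional on each chest, P(X ≤ 5): A: 0.68576; B: 0.901812; C: 0.264043; D: 0.870542.
By total probability, P(X ≤ 5) = 0.13·0.68576 + 0.31·0.901812 + 0.3·0.264043 + 0.26·0.870542 = 0.674264.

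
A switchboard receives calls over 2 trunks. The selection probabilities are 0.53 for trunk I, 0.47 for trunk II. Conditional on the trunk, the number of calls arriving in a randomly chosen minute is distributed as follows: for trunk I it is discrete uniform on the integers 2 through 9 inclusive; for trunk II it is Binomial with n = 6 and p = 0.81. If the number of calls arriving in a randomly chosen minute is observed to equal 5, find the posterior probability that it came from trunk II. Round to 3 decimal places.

0.738

Likelihoods P(X=5 | ·): I: 0.125; II: 0.397493.
Posterior ∝ prior × likelihood. Numerator for II: 0.47·0.397493 = 0.186822.
Normalizing constant: 0.53·0.125 + 0.47·0.397493 = 0.253072.
P(II | observation) = 0.186822 / 0.253072 = 0.738217.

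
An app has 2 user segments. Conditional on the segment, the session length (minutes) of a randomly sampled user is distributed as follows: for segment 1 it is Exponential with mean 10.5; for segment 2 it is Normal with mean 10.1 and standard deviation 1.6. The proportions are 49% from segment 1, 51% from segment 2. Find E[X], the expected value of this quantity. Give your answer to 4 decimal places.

10.2960

Component means — 1: 10.5; 2: 10.1.
E[X] = 0.49·10.5 + 0.51·10.1 = 10.296.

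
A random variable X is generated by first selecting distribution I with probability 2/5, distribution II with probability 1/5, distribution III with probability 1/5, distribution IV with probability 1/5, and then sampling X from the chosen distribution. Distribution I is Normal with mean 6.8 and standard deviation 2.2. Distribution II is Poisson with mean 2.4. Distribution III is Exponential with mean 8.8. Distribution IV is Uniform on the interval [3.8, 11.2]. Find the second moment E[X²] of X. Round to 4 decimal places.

For each component E[X²] = Var + (mean)², giving I: 51.08; II: 8.16; III: 154.88; IV: 60.8133.
Overall E[X²] = 0.4·51.08 + 0.2·8.16 + 0.2·154.88 + 0.2·60.8133 = 65.2027.

65.2027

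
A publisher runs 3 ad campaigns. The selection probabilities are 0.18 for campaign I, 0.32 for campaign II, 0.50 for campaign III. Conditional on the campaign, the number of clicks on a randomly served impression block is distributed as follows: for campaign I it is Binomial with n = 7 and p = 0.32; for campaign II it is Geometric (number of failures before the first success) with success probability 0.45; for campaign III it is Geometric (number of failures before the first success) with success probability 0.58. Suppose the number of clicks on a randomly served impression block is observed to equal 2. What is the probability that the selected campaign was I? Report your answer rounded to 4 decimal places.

Likelihoods P(X=2 | ·): I: 0.312654; II: 0.136125; III: 0.102312.
Posterior ∝ prior × likelihood. Numerator for I: 0.18·0.312654 = 0.0562777.
Normalizing constant: 0.18·0.312654 + 0.32·0.136125 + 0.5·0.102312 = 0.150994.
P(I | observation) = 0.0562777 / 0.150994 = 0.372716.

0.3727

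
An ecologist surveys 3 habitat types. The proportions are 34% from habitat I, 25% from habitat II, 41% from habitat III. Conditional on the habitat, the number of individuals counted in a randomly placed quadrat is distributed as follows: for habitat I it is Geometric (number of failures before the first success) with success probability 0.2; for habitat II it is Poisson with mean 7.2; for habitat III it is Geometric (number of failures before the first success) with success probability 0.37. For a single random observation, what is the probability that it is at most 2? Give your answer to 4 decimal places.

Conditional on each habitat, P(X ≤ 2): I: 0.488; II: 0.0254735; III: 0.749953.
By total probability, P(X ≤ 2) = 0.34·0.488 + 0.25·0.0254735 + 0.41·0.749953 = 0.479769.

0.4798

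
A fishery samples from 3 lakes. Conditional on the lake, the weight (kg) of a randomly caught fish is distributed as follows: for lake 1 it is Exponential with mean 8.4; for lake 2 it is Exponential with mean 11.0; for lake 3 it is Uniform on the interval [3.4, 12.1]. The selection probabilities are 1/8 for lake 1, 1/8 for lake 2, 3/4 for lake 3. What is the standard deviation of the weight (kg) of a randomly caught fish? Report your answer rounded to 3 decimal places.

Per component, 1: μ=8.4, E[X²]=141.12; 2: μ=11, E[X²]=242; 3: μ=7.75, E[X²]=66.37.
E[X] = 0.125·8.4 + 0.125·11 + 0.75·7.75 = 8.2375.
E[X²] = 0.125·141.12 + 0.125·242 + 0.75·66.37 = 97.6675.
Var(X) = E[X²] − (E[X])² = 97.6675 − 67.8564 = 29.8111.
SD(X) = √29.8111 = 5.45995.

5.460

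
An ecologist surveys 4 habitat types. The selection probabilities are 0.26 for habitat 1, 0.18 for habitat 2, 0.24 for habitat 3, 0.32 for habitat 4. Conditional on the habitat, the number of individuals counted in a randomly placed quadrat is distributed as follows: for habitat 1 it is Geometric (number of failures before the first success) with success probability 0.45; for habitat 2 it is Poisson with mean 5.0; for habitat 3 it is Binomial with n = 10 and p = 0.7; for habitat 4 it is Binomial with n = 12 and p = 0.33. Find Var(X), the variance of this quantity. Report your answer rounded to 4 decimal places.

7.2787

Per component, 1: μ=1.22222, E[X²]=4.20988; 2: μ=5, E[X²]=30; 3: μ=7, E[X²]=51.1; 4: μ=3.96, E[X²]=18.3348.
E[X] = 0.26·1.22222 + 0.18·5 + 0.24·7 + 0.32·3.96 = 4.16498.
E[X²] = 0.26·4.20988 + 0.18·30 + 0.24·51.1 + 0.32·18.3348 = 24.6257.
Var(X) = E[X²] − (E[X])² = 24.6257 − 17.347 = 7.27866.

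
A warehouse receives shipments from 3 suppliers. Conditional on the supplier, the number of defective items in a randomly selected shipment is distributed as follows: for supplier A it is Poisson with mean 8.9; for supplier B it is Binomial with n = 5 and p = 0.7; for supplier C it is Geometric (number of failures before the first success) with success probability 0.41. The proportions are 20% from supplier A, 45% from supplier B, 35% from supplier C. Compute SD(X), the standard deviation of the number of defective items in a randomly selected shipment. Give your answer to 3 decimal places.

3.267

Per component, A: μ=8.9, E[X²]=88.11; B: μ=3.5, E[X²]=13.3; C: μ=1.43902, E[X²]=5.58061.
E[X] = 0.2·8.9 + 0.45·3.5 + 0.35·1.43902 = 3.85866.
E[X²] = 0.2·88.11 + 0.45·13.3 + 0.35·5.58061 = 25.5602.
Var(X) = E[X²] − (E[X])² = 25.5602 − 14.8892 = 10.671.
SD(X) = √10.671 = 3.26664.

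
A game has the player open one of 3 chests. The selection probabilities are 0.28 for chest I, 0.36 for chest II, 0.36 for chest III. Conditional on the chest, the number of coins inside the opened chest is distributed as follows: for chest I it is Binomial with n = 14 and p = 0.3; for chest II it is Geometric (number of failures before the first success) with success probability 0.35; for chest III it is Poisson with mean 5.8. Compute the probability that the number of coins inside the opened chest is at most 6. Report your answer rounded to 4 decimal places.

0.8261

Conditional on each chest, P(X ≤ 6): I: 0.906718; II: 0.950978; III: 0.638391.
By total probability, P(X ≤ 6) = 0.28·0.906718 + 0.36·0.950978 + 0.36·0.638391 = 0.826054.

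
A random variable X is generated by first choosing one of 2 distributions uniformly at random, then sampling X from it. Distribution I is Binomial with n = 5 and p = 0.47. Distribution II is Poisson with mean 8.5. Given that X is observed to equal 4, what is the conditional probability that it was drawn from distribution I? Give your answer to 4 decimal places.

Likelihoods P(X=4 | ·): I: 0.129312; II: 0.0442549.
Posterior ∝ prior × likelihood. Numerator for I: 0.5·0.129312 = 0.0646558.
Normalizing constant: 0.5·0.129312 + 0.5·0.0442549 = 0.0867832.
P(I | observation) = 0.0646558 / 0.0867832 = 0.745026.

0.7450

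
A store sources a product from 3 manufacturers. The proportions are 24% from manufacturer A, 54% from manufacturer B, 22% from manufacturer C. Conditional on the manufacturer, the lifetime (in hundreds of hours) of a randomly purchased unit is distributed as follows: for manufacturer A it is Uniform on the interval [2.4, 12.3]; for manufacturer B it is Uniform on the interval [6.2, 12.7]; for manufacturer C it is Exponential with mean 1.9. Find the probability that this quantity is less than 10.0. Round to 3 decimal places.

Conditional on each manufacturer, P(X < 10.0): A: 0.767677; B: 0.584615; C: 0.994821.
By total probability, P(X < 10.0) = 0.24·0.767677 + 0.54·0.584615 + 0.22·0.994821 = 0.718795.

0.719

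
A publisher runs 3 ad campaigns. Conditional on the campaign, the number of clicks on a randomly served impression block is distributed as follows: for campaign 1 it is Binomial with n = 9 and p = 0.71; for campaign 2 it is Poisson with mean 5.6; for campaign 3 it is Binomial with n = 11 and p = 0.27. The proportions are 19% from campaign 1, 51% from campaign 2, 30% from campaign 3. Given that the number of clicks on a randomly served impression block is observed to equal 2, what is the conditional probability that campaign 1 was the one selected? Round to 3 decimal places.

0.006

Likelihoods P(X=2 | ·): 1: 0.00313044; 2: 0.0579825; 3: 0.236046.
Posterior ∝ prior × likelihood. Numerator for 1: 0.19·0.00313044 = 0.000594783.
Normalizing constant: 0.19·0.00313044 + 0.51·0.0579825 + 0.3·0.236046 = 0.10098.
P(1 | observation) = 0.000594783 / 0.10098 = 0.00589014.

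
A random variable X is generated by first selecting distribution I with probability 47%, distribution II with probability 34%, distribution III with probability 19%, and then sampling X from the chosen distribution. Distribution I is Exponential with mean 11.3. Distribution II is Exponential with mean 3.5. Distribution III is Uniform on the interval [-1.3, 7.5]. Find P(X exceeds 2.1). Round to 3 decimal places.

0.693

Conditional on each component, P(X > 2.1): I: 0.830406; II: 0.548812; III: 0.613636.
By total probability, P(X > 2.1) = 0.47·0.830406 + 0.34·0.548812 + 0.19·0.613636 = 0.693478.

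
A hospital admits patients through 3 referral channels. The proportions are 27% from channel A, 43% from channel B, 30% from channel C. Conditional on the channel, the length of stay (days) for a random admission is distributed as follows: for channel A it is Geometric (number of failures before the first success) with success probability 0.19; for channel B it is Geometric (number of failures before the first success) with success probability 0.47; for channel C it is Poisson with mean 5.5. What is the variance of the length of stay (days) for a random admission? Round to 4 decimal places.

Per component, A: μ=4.26316, E[X²]=40.6122; B: μ=1.12766, E[X²]=3.67089; C: μ=5.5, E[X²]=35.75.
E[X] = 0.27·4.26316 + 0.43·1.12766 + 0.3·5.5 = 3.28595.
E[X²] = 0.27·40.6122 + 0.43·3.67089 + 0.3·35.75 = 23.2688.
Var(X) = E[X²] − (E[X])² = 23.2688 − 10.7974 = 12.4713.

12.4713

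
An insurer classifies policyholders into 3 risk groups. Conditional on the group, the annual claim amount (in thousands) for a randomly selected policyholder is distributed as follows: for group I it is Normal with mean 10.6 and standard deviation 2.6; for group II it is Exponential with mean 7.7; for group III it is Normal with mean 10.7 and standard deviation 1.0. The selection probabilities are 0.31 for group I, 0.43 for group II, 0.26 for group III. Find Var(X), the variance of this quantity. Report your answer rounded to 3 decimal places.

29.978

Per component, I: μ=10.6, E[X²]=119.12; II: μ=7.7, E[X²]=118.58; III: μ=10.7, E[X²]=115.49.
E[X] = 0.31·10.6 + 0.43·7.7 + 0.26·10.7 = 9.379.
E[X²] = 0.31·119.12 + 0.43·118.58 + 0.26·115.49 = 117.944.
Var(X) = E[X²] − (E[X])² = 117.944 − 87.9656 = 29.9784.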